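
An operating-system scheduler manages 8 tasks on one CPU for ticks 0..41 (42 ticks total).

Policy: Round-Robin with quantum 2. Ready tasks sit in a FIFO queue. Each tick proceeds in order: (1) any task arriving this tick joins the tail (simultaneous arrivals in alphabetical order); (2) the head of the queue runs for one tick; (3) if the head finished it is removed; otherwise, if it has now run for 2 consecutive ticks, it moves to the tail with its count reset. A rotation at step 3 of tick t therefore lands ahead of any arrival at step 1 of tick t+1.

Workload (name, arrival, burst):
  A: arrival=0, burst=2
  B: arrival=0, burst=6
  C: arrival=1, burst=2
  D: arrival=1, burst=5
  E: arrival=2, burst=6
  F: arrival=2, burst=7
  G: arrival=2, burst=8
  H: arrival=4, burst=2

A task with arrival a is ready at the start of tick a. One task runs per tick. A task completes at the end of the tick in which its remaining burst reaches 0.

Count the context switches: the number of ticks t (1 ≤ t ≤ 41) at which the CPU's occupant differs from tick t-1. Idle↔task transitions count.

context switches = 20

t=0: queue=[A,B] q_used=0 → run A
t=1: queue=[A,B,C,D] q_used=1 → run A
t=2: queue=[B,C,D,E,F,G] q_used=0 → run B
t=3: queue=[B,C,D,E,F,G] q_used=1 → run B
t=4: queue=[C,D,E,F,G,B,H] q_used=0 → run C
t=5: queue=[C,D,E,F,G,B,H] q_used=1 → run C
t=6: queue=[D,E,F,G,B,H] q_used=0 → run D
t=7: queue=[D,E,F,G,B,H] q_used=1 → run D
t=8: queue=[E,F,G,B,H,D] q_used=0 → run E
t=9: queue=[E,F,G,B,H,D] q_used=1 → run E
t=10: queue=[F,G,B,H,D,E] q_used=0 → run F
t=11: queue=[F,G,B,H,D,E] q_used=1 → run F
t=12: queue=[G,B,H,D,E,F] q_used=0 → run G
t=13: queue=[G,B,H,D,E,F] q_used=1 → run G
t=14: queue=[B,H,D,E,F,G] q_used=0 → run B
t=15: queue=[B,H,D,E,F,G] q_used=1 → run B
t=16: queue=[H,D,E,F,G,B] q_used=0 → run H
t=17: queue=[H,D,E,F,G,B] q_used=1 → run H
t=18: queue=[D,E,F,G,B] q_used=0 → run D
t=19: queue=[D,E,F,G,B] q_used=1 → run D
t=20: queue=[E,F,G,B,D] q_used=0 → run E
t=21: queue=[E,F,G,B,D] q_used=1 → run E
t=22: queue=[F,G,B,D,E] q_used=0 → run F
t=23: queue=[F,G,B,D,E] q_used=1 → run F
t=24: queue=[G,B,D,E,F] q_used=0 → run G
t=25: queue=[G,B,D,E,F] q_used=1 → run G
t=26: queue=[B,D,E,F,G] q_used=0 → run B
t=27: queue=[B,D,E,F,G] q_used=1 → run B
t=28: queue=[D,E,F,G] q_used=0 → run D
t=29: queue=[E,F,G] q_used=0 → run E
t=30: queue=[E,F,G] q_used=1 → run E
t=31: queue=[F,G] q_used=0 → run F
t=32: queue=[F,G] q_used=1 → run F
t=33: queue=[G,F] q_used=0 → run G
t=34: queue=[G,F] q_used=1 → run G
t=35: queue=[F,G] q_used=0 → run F
t=36: queue=[G] q_used=0 → run G
t=37: queue=[G] q_used=1 → run G
t=38: (idle)
t=39: (idle)
t=40: (idle)
t=41: (idle)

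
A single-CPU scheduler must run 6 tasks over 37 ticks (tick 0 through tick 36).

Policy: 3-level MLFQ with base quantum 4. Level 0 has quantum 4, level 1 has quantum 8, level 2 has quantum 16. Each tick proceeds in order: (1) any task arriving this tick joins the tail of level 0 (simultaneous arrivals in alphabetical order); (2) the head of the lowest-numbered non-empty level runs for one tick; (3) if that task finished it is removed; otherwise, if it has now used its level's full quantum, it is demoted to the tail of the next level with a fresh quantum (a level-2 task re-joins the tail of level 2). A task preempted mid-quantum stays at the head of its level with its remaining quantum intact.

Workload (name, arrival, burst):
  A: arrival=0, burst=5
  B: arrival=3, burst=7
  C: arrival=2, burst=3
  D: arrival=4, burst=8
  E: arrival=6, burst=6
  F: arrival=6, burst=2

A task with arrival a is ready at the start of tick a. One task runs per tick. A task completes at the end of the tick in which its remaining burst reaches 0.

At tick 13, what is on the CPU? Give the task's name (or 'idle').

running at tick 13 = D

t=0: L0/L1/L2 = A/-/- → run A
t=1: L0/L1/L2 = A/-/- → run A
t=2: L0/L1/L2 = AC/-/- → run A
t=3: L0/L1/L2 = ACB/-/- → run A
t=4: L0/L1/L2 = CBD/A/- → run C
t=5: L0/L1/L2 = CBD/A/- → run C
t=6: L0/L1/L2 = CBDEF/A/- → run C
t=7: L0/L1/L2 = BDEF/A/- → run B
t=8: L0/L1/L2 = BDEF/A/- → run B
t=9: L0/L1/L2 = BDEF/A/- → run B
t=10: L0/L1/L2 = BDEF/A/- → run B
t=11: L0/L1/L2 = DEF/AB/- → run D
t=12: L0/L1/L2 = DEF/AB/- → run D
t=13: L0/L1/L2 = DEF/AB/- → run D
t=14: L0/L1/L2 = DEF/AB/- → run D
t=15: L0/L1/L2 = EF/ABD/- → run E
t=16: L0/L1/L2 = EF/ABD/- → run E
t=17: L0/L1/L2 = EF/ABD/- → run E
t=18: L0/L1/L2 = EF/ABD/- → run E
t=19: L0/L1/L2 = F/ABDE/- → run F
t=20: L0/L1/L2 = F/ABDE/- → run F
t=21: L0/L1/L2 = -/ABDE/- → run A
t=22: L0/L1/L2 = -/BDE/- → run B
t=23: L0/L1/L2 = -/BDE/- → run B
t=24: L0/L1/L2 = -/BDE/- → run B
t=25: L0/L1/L2 = -/DE/- → run D
t=26: L0/L1/L2 = -/DE/- → run D
t=27: L0/L1/L2 = -/DE/- → run D
t=28: L0/L1/L2 = -/DE/- → run D
t=29: L0/L1/L2 = -/E/- → run E
t=30: L0/L1/L2 = -/E/- → run E
t=31: (idle)
t=32: (idle)
t=33: (idle)
t=34: (idle)
t=35: (idle)
t=36: (idle)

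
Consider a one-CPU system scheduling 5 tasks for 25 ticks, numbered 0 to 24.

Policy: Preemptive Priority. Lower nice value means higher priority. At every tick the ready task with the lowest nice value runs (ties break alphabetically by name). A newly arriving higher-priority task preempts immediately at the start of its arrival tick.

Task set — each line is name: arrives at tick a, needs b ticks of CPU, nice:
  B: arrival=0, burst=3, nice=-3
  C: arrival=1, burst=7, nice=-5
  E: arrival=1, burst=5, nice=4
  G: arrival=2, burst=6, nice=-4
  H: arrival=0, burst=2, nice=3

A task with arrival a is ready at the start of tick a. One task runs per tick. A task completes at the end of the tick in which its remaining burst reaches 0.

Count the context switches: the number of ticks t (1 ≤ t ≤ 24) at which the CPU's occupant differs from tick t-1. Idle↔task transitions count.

t=0: ready={B,H} → run B
t=1: ready={B,C,E,H} → run C
t=2: ready={B,C,E,G,H} → run C
t=3: ready={B,C,E,G,H} → run C
t=4: ready={B,C,E,G,H} → run C
t=5: ready={B,C,E,G,H} → run C
t=6: ready={B,C,E,G,H} → run C
t=7: ready={B,C,E,G,H} → run C
t=8: ready={B,E,G,H} → run G
t=9: ready={B,E,G,H} → run G
t=10: ready={B,E,G,H} → run G
t=11: ready={B,E,G,H} → run G
t=12: ready={B,E,G,H} → run G
t=13: ready={B,E,G,H} → run G
t=14: ready={B,E,H} → run B
t=15: ready={B,E,H} → run B
t=16: ready={E,H} → run H
t=17: ready={E,H} → run H
t=18: ready={E} → run E
t=19: ready={E} → run E
t=20: ready={E} → run E
t=21: ready={E} → run E
t=22: ready={E} → run E
t=23: (idle)
t=24: (idle)

context switches = 6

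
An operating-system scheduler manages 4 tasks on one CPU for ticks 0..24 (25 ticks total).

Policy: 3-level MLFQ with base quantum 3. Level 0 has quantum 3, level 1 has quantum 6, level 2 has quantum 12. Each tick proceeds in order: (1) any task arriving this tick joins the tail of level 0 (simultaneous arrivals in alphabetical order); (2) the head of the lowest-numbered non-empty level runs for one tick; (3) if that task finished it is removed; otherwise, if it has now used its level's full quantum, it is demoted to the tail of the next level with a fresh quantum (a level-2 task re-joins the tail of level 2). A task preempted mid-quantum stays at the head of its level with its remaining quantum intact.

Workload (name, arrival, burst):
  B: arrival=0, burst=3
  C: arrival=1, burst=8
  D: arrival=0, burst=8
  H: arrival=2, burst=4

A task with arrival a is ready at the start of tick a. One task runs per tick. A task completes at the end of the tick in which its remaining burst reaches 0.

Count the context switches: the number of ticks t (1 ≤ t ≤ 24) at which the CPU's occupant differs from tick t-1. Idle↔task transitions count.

t=0: L0/L1/L2 = BD/-/- → run B
t=1: L0/L1/L2 = BDC/-/- → run B
t=2: L0/L1/L2 = BDCH/-/- → run B
t=3: L0/L1/L2 = DCH/-/- → run D
t=4: L0/L1/L2 = DCH/-/- → run D
t=5: L0/L1/L2 = DCH/-/- → run D
t=6: L0/L1/L2 = CH/D/- → run C
t=7: L0/L1/L2 = CH/D/- → run C
t=8: L0/L1/L2 = CH/D/- → run C
t=9: L0/L1/L2 = H/DC/- → run H
t=10: L0/L1/L2 = H/DC/- → run H
t=11: L0/L1/L2 = H/DC/- → run H
t=12: L0/L1/L2 = -/DCH/- → run D
t=13: L0/L1/L2 = -/DCH/- → run D
t=14: L0/L1/L2 = -/DCH/- → run D
t=15: L0/L1/L2 = -/DCH/- → run D
t=16: L0/L1/L2 = -/DCH/- → run D
t=17: L0/L1/L2 = -/CH/- → run C
t=18: L0/L1/L2 = -/CH/- → run C
t=19: L0/L1/L2 = -/CH/- → run C
t=20: L0/L1/L2 = -/CH/- → run C
t=21: L0/L1/L2 = -/CH/- → run C
t=22: L0/L1/L2 = -/H/- → run H
t=23: (idle)
t=24: (idle)

context switches = 7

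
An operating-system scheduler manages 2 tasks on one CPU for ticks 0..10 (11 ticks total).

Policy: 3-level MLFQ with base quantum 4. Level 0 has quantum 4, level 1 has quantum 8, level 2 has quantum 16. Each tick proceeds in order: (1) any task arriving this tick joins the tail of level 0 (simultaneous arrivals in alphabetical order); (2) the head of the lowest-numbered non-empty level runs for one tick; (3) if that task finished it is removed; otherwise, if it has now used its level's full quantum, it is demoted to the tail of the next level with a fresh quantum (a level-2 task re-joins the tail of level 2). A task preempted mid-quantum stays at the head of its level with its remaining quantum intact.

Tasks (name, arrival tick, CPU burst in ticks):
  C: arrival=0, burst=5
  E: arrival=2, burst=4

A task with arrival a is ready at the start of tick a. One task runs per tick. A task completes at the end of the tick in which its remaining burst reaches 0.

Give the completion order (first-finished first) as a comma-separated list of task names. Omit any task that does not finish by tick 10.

t=0: L0/L1/L2 = C/-/- → run C
t=1: L0/L1/L2 = C/-/- → run C
t=2: L0/L1/L2 = CE/-/- → run C
t=3: L0/L1/L2 = CE/-/- → run C
t=4: L0/L1/L2 = E/C/- → run E
t=5: L0/L1/L2 = E/C/- → run E
t=6: L0/L1/L2 = E/C/- → run E
t=7: L0/L1/L2 = E/C/- → run E
t=8: L0/L1/L2 = -/C/- → run C
t=9: (idle)
t=10: (idle)

completion order = E, C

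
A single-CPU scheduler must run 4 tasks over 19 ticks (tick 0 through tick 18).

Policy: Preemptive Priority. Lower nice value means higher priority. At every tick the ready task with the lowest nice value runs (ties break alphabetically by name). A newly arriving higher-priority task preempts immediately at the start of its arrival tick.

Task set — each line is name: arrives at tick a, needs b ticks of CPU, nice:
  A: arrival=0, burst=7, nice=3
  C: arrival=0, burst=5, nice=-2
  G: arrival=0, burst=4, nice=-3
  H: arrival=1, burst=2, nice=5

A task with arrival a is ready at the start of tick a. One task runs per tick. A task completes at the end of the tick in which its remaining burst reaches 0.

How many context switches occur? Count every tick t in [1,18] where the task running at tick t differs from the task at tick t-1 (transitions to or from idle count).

context switches = 4

t=0: ready={A,C,G} → run G
t=1: ready={A,C,G,H} → run G
t=2: ready={A,C,G,H} → run G
t=3: ready={A,C,G,H} → run G
t=4: ready={A,C,H} → run C
t=5: ready={A,C,H} → run C
t=6: ready={A,C,H} → run C
t=7: ready={A,C,H} → run C
t=8: ready={A,C,H} → run C
t=9: ready={A,H} → run A
t=10: ready={A,H} → run A
t=11: ready={A,H} → run A
t=12: ready={A,H} → run A
t=13: ready={A,H} → run A
t=14: ready={A,H} → run A
t=15: ready={A,H} → run A
t=16: ready={H} → run H
t=17: ready={H} → run H
t=18: (idle)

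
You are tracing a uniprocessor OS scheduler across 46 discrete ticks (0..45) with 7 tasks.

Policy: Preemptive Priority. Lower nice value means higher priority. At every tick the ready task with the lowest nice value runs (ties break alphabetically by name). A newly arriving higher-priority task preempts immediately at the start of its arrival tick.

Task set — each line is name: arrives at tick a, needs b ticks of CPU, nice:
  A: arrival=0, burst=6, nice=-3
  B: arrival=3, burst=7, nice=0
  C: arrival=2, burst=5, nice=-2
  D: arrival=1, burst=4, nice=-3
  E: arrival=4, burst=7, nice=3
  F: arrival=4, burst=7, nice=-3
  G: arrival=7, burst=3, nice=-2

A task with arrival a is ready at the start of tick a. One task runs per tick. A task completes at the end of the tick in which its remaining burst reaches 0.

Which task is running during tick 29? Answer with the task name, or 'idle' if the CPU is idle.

running at tick 29 = B

t=0: ready={A} → run A
t=1: ready={A,D} → run A
t=2: ready={A,C,D} → run A
t=3: ready={A,B,C,D} → run A
t=4: ready={A,B,C,D,E,F} → run A
t=5: ready={A,B,C,D,E,F} → run A
t=6: ready={B,C,D,E,F} → run D
t=7: ready={B,C,D,E,F,G} → run D
t=8: ready={B,C,D,E,F,G} → run D
t=9: ready={B,C,D,E,F,G} → run D
t=10: ready={B,C,E,F,G} → run F
t=11: ready={B,C,E,F,G} → run F
t=12: ready={B,C,E,F,G} → run F
t=13: ready={B,C,E,F,G} → run F
t=14: ready={B,C,E,F,G} → run F
t=15: ready={B,C,E,F,G} → run F
t=16: ready={B,C,E,F,G} → run F
t=17: ready={B,C,E,G} → run C
t=18: ready={B,C,E,G} → run C
t=19: ready={B,C,E,G} → run C
t=20: ready={B,C,E,G} → run C
t=21: ready={B,C,E,G} → run C
t=22: ready={B,E,G} → run G
t=23: ready={B,E,G} → run G
t=24: ready={B,E,G} → run G
t=25: ready={B,E} → run B
t=26: ready={B,E} → run B
t=27: ready={B,E} → run B
t=28: ready={B,E} → run B
t=29: ready={B,E} → run B
t=30: ready={B,E} → run B
t=31: ready={B,E} → run B
t=32: ready={E} → run E
t=33: ready={E} → run E
t=34: ready={E} → run E
t=35: ready={E} → run E
t=36: ready={E} → run E
t=37: ready={E} → run E
t=38: ready={E} → run E
t=39: (idle)
t=40: (idle)
t=41: (idle)
t=42: (idle)
t=43: (idle)
t=44: (idle)
t=45: (idle)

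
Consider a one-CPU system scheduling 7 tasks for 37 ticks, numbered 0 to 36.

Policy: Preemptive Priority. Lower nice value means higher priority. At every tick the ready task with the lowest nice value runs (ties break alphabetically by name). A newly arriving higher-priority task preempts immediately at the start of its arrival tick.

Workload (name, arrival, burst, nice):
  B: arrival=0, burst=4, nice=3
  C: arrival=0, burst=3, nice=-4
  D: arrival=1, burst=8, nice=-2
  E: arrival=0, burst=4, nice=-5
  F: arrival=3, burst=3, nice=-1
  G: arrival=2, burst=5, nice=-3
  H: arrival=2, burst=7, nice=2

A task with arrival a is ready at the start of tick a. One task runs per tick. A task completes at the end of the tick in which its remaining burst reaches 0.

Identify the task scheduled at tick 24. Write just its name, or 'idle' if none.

running at tick 24 = H

t=0: ready={B,C,E} → run E
t=1: ready={B,C,D,E} → run E
t=2: ready={B,C,D,E,G,H} → run E
t=3: ready={B,C,D,E,F,G,H} → run E
t=4: ready={B,C,D,F,G,H} → run C
t=5: ready={B,C,D,F,G,H} → run C
t=6: ready={B,C,D,F,G,H} → run C
t=7: ready={B,D,F,G,H} → run G
t=8: ready={B,D,F,G,H} → run G
t=9: ready={B,D,F,G,H} → run G
t=10: ready={B,D,F,G,H} → run G
t=11: ready={B,D,F,G,H} → run G
t=12: ready={B,D,F,H} → run D
t=13: ready={B,D,F,H} → run D
t=14: ready={B,D,F,H} → run D
t=15: ready={B,D,F,H} → run D
t=16: ready={B,D,F,H} → run D
t=17: ready={B,D,F,H} → run D
t=18: ready={B,D,F,H} → run D
t=19: ready={B,D,F,H} → run D
t=20: ready={B,F,H} → run F
t=21: ready={B,F,H} → run F
t=22: ready={B,F,H} → run F
t=23: ready={B,H} → run H
t=24: ready={B,H} → run H
t=25: ready={B,H} → run H
t=26: ready={B,H} → run H
t=27: ready={B,H} → run H
t=28: ready={B,H} → run H
t=29: ready={B,H} → run H
t=30: ready={B} → run B
t=31: ready={B} → run B
t=32: ready={B} → run B
t=33: ready={B} → run B
t=34: (idle)
t=35: (idle)
t=36: (idle)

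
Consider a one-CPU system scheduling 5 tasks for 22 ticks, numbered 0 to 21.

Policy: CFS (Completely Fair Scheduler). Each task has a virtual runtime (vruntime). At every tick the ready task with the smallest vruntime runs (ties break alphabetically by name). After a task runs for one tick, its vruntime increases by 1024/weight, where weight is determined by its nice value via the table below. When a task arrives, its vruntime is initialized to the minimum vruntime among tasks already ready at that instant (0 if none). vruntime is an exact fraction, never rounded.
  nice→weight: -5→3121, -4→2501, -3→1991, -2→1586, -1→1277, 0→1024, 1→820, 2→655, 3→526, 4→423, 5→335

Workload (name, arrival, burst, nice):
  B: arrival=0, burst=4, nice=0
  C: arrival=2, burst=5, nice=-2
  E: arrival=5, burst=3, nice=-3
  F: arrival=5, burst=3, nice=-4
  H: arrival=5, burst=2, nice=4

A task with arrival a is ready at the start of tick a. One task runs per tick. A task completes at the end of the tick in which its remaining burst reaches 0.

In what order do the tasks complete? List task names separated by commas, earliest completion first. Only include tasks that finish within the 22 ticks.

completion order = B, F, E, C, H

t=0: vr[B=0] → run B
t=1: vr[B=1] → run B
t=2: vr[B=2 C=2] → run B
t=3: vr[B=3 C=2] → run C
t=4: vr[B=3 C=2098/793] → run C
t=5: vr[B=3 C=2610/793 E=3 F=3 H=3] → run B
t=6: vr[C=2610/793 E=3 F=3 H=3] → run E
t=7: vr[C=2610/793 E=6997/1991 F=3 H=3] → run F
t=8: vr[C=2610/793 E=6997/1991 F=8527/2501 H=3] → run H
t=9: vr[C=2610/793 E=6997/1991 F=8527/2501 H=2293/423] → run C
t=10: vr[C=3122/793 E=6997/1991 F=8527/2501 H=2293/423] → run F
t=11: vr[C=3122/793 E=6997/1991 F=9551/2501 H=2293/423] → run E
t=12: vr[C=3122/793 E=8021/1991 F=9551/2501 H=2293/423] → run F
t=13: vr[C=3122/793 E=8021/1991 H=2293/423] → run C
t=14: vr[C=3634/793 E=8021/1991 H=2293/423] → run E
t=15: vr[C=3634/793 H=2293/423] → run C
t=16: vr[H=2293/423] → run H
t=17: (idle)
t=18: (idle)
t=19: (idle)
t=20: (idle)
t=21: (idle)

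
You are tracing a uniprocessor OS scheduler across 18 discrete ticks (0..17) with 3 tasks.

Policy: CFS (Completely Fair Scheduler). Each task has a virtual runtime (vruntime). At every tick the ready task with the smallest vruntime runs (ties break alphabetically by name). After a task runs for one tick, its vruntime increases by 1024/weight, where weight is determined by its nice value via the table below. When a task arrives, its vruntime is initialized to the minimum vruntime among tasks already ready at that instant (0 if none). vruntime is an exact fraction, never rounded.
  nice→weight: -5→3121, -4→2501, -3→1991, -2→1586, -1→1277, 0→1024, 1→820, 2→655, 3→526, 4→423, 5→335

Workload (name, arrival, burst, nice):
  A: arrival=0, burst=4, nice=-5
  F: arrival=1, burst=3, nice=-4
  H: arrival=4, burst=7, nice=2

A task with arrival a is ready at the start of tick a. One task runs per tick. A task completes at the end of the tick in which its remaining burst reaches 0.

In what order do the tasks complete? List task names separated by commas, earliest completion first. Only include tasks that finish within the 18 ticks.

completion order = A, F, H

t=0: vr[A=0] → run A
t=1: vr[A=1024/3121 F=1024/3121] → run A
t=2: vr[A=2048/3121 F=1024/3121] → run F
t=3: vr[A=2048/3121 F=5756928/7805621] → run A
t=4: vr[A=3072/3121 F=5756928/7805621 H=5756928/7805621] → run F
t=5: vr[A=3072/3121 F=8952832/7805621 H=5756928/7805621] → run H
t=6: vr[A=3072/3121 F=8952832/7805621 H=11763743744/5112681755] → run A
t=7: vr[F=8952832/7805621 H=11763743744/5112681755] → run F
t=8: vr[H=11763743744/5112681755] → run H
t=9: vr[H=19756699648/5112681755] → run H
t=10: vr[H=27749655552/5112681755] → run H
t=11: vr[H=35742611456/5112681755] → run H
t=12: vr[H=8747113472/1022536351] → run H
t=13: vr[H=51728523264/5112681755] → run H
t=14: (idle)
t=15: (idle)
t=16: (idle)
t=17: (idle)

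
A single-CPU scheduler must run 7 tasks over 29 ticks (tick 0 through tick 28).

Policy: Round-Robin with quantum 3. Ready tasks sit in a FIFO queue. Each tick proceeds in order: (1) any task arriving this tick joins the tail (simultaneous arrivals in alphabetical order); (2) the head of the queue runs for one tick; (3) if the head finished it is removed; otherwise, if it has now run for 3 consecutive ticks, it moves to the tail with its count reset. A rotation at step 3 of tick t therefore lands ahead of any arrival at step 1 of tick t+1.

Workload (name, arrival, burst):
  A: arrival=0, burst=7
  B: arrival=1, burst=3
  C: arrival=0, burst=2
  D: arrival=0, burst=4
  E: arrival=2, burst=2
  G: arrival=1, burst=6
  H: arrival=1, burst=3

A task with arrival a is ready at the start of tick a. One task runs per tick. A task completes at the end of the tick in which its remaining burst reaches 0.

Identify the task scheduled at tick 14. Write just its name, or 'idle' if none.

running at tick 14 = H

t=0: queue=[A,C,D] q_used=0 → run A
t=1: queue=[A,C,D,B,G,H] q_used=1 → run A
t=2: queue=[A,C,D,B,G,H,E] q_used=2 → run A
t=3: queue=[C,D,B,G,H,E,A] q_used=0 → run C
t=4: queue=[C,D,B,G,H,E,A] q_used=1 → run C
t=5: queue=[D,B,G,H,E,A] q_used=0 → run D
t=6: queue=[D,B,G,H,E,A] q_used=1 → run D
t=7: queue=[D,B,G,H,E,A] q_used=2 → run D
t=8: queue=[B,G,H,E,A,D] q_used=0 → run B
t=9: queue=[B,G,H,E,A,D] q_used=1 → run B
t=10: queue=[B,G,H,E,A,D] q_used=2 → run B
t=11: queue=[G,H,E,A,D] q_used=0 → run G
t=12: queue=[G,H,E,A,D] q_used=1 → run G
t=13: queue=[G,H,E,A,D] q_used=2 → run G
t=14: queue=[H,E,A,D,G] q_used=0 → run H
t=15: queue=[H,E,A,D,G] q_used=1 → run H
t=16: queue=[H,E,A,D,G] q_used=2 → run H
t=17: queue=[E,A,D,G] q_used=0 → run E
t=18: queue=[E,A,D,G] q_used=1 → run E
t=19: queue=[A,D,G] q_used=0 → run A
t=20: queue=[A,D,G] q_used=1 → run A
t=21: queue=[A,D,G] q_used=2 → run A
t=22: queue=[D,G,A] q_used=0 → run D
t=23: queue=[G,A] q_used=0 → run G
t=24: queue=[G,A] q_used=1 → run G
t=25: queue=[G,A] q_used=2 → run G
t=26: queue=[A] q_used=0 → run A
t=27: (idle)
t=28: (idle)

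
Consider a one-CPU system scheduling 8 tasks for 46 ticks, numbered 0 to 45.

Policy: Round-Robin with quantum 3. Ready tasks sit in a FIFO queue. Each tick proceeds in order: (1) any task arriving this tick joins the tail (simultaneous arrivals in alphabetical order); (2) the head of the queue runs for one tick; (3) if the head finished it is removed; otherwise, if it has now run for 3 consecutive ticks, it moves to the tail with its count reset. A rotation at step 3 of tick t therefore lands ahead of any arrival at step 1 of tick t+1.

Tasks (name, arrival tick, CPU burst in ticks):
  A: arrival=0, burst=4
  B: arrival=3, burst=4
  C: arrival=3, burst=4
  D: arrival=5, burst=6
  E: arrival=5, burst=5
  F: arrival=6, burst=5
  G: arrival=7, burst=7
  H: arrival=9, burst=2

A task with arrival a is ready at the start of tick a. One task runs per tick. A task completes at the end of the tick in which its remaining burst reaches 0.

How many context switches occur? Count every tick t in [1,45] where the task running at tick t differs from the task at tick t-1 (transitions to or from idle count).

context switches = 14

t=0: queue=[A] q_used=0 → run A
t=1: queue=[A] q_used=1 → run A
t=2: queue=[A] q_used=2 → run A
t=3: queue=[A,B,C] q_used=0 → run A
t=4: queue=[B,C] q_used=0 → run B
t=5: queue=[B,C,D,E] q_used=1 → run B
t=6: queue=[B,C,D,E,F] q_used=2 → run B
t=7: queue=[C,D,E,F,B,G] q_used=0 → run C
t=8: queue=[C,D,E,F,B,G] q_used=1 → run C
t=9: queue=[C,D,E,F,B,G,H] q_used=2 → run C
t=10: queue=[D,E,F,B,G,H,C] q_used=0 → run D
t=11: queue=[D,E,F,B,G,H,C] q_used=1 → run D
t=12: queue=[D,E,F,B,G,H,C] q_used=2 → run D
t=13: queue=[E,F,B,G,H,C,D] q_used=0 → run E
t=14: queue=[E,F,B,G,H,C,D] q_used=1 → run E
t=15: queue=[E,F,B,G,H,C,D] q_used=2 → run E
t=16: queue=[F,B,G,H,C,D,E] q_used=0 → run F
t=17: queue=[F,B,G,H,C,D,E] q_used=1 → run F
t=18: queue=[F,B,G,H,C,D,E] q_used=2 → run F
t=19: queue=[B,G,H,C,D,E,F] q_used=0 → run B
t=20: queue=[G,H,C,D,E,F] q_used=0 → run G
t=21: queue=[G,H,C,D,E,F] q_used=1 → run G
t=22: queue=[G,H,C,D,E,F] q_used=2 → run G
t=23: queue=[H,C,D,E,F,G] q_used=0 → run H
t=24: queue=[H,C,D,E,F,G] q_used=1 → run H
t=25: queue=[C,D,E,F,G] q_used=0 → run C
t=26: queue=[D,E,F,G] q_used=0 → run D
t=27: queue=[D,E,F,G] q_used=1 → run D
t=28: queue=[D,E,F,G] q_used=2 → run D
t=29: queue=[E,F,G] q_used=0 → run E
t=30: queue=[E,F,G] q_used=1 → run E
t=31: queue=[F,G] q_used=0 → run F
t=32: queue=[F,G] q_used=1 → run F
t=33: queue=[G] q_used=0 → run G
t=34: queue=[G] q_used=1 → run G
t=35: queue=[G] q_used=2 → run G
t=36: queue=[G] q_used=0 → run G
t=37: (idle)
t=38: (idle)
t=39: (idle)
t=40: (idle)
t=41: (idle)
t=42: (idle)
t=43: (idle)
t=44: (idle)
t=45: (idle)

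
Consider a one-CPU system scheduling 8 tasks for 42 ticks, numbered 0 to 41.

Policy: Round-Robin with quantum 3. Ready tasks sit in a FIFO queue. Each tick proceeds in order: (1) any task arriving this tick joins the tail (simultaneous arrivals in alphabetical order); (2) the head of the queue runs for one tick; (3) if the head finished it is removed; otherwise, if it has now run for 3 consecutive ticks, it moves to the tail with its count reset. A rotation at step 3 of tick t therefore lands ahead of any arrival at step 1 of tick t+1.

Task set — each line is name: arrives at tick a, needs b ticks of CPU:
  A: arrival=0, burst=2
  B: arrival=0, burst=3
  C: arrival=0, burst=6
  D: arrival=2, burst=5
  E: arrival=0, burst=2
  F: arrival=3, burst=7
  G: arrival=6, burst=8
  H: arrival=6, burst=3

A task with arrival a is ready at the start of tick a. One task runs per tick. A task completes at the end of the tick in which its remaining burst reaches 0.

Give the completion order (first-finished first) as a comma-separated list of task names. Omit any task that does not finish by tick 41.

t=0: queue=[A,B,C,E] q_used=0 → run A
t=1: queue=[A,B,C,E] q_used=1 → run A
t=2: queue=[B,C,E,D] q_used=0 → run B
t=3: queue=[B,C,E,D,F] q_used=1 → run B
t=4: queue=[B,C,E,D,F] q_used=2 → run B
t=5: queue=[C,E,D,F] q_used=0 → run C
t=6: queue=[C,E,D,F,G,H] q_used=1 → run C
t=7: queue=[C,E,D,F,G,H] q_used=2 → run C
t=8: queue=[E,D,F,G,H,C] q_used=0 → run E
t=9: queue=[E,D,F,G,H,C] q_used=1 → run E
t=10: queue=[D,F,G,H,C] q_used=0 → run D
t=11: queue=[D,F,G,H,C] q_used=1 → run D
t=12: queue=[D,F,G,H,C] q_used=2 → run D
t=13: queue=[F,G,H,C,D] q_used=0 → run F
t=14: queue=[F,G,H,C,D] q_used=1 → run F
t=15: queue=[F,G,H,C,D] q_used=2 → run F
t=16: queue=[G,H,C,D,F] q_used=0 → run G
t=17: queue=[G,H,C,D,F] q_used=1 → run G
t=18: queue=[G,H,C,D,F] q_used=2 → run G
t=19: queue=[H,C,D,F,G] q_used=0 → run H
t=20: queue=[H,C,D,F,G] q_used=1 → run H
t=21: queue=[H,C,D,F,G] q_used=2 → run H
t=22: queue=[C,D,F,G] q_used=0 → run C
t=23: queue=[C,D,F,G] q_used=1 → run C
t=24: queue=[C,D,F,G] q_used=2 → run C
t=25: queue=[D,F,G] q_used=0 → run D
t=26: queue=[D,F,G] q_used=1 → run D
t=27: queue=[F,G] q_used=0 → run F
t=28: queue=[F,G] q_used=1 → run F
t=29: queue=[F,G] q_used=2 → run F
t=30: queue=[G,F] q_used=0 → run G
t=31: queue=[G,F] q_used=1 → run G
t=32: queue=[G,F] q_used=2 → run G
t=33: queue=[F,G] q_used=0 → run F
t=34: queue=[G] q_used=0 → run G
t=35: queue=[G] q_used=1 → run G
t=36: (idle)
t=37: (idle)
t=38: (idle)
t=39: (idle)
t=40: (idle)
t=41: (idle)

completion order = A, B, E, H, C, D, F, G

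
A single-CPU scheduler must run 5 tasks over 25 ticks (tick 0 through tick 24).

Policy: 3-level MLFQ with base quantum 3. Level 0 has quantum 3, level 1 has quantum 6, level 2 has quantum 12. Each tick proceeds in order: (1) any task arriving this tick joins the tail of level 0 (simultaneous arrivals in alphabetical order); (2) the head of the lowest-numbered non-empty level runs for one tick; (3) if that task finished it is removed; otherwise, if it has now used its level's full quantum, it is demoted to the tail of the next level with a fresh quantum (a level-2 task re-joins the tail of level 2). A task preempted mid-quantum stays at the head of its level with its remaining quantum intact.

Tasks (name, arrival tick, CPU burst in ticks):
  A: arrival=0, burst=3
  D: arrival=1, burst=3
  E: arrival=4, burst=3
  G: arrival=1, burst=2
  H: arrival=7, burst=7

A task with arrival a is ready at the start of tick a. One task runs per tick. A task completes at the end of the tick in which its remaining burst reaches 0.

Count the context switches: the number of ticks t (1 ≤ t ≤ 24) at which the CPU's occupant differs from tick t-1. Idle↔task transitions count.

context switches = 5

t=0: L0/L1/L2 = A/-/- → run A
t=1: L0/L1/L2 = ADG/-/- → run A
t=2: L0/L1/L2 = ADG/-/- → run A
t=3: L0/L1/L2 = DG/-/- → run D
t=4: L0/L1/L2 = DGE/-/- → run D
t=5: L0/L1/L2 = DGE/-/- → run D
t=6: L0/L1/L2 = GE/-/- → run G
t=7: L0/L1/L2 = GEH/-/- → run G
t=8: L0/L1/L2 = EH/-/- → run E
t=9: L0/L1/L2 = EH/-/- → run E
t=10: L0/L1/L2 = EH/-/- → run E
t=11: L0/L1/L2 = H/-/- → run H
t=12: L0/L1/L2 = H/-/- → run H
t=13: L0/L1/L2 = H/-/- → run H
t=14: L0/L1/L2 = -/H/- → run H
t=15: L0/L1/L2 = -/H/- → run H
t=16: L0/L1/L2 = -/H/- → run H
t=17: L0/L1/L2 = -/H/- → run H
t=18: (idle)
t=19: (idle)
t=20: (idle)
t=21: (idle)
t=22: (idle)
t=23: (idle)
t=24: (idle)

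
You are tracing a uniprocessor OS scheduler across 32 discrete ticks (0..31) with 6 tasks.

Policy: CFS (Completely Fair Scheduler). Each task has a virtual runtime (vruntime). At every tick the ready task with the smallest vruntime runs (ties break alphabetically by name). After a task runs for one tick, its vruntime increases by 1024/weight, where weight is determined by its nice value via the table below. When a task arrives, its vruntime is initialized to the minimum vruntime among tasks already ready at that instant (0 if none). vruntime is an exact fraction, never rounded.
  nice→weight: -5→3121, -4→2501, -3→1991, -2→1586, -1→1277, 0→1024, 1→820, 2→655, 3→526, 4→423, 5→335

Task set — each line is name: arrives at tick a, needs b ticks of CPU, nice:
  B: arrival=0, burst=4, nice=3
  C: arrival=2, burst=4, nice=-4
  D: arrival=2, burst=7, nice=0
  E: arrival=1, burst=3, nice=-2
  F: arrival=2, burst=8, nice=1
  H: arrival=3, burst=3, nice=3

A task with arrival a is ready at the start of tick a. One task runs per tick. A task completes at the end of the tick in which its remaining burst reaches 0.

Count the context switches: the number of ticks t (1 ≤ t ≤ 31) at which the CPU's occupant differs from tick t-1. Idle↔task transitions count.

context switches = 25

t=0: vr[B=0] → run B
t=1: vr[B=512/263 E=512/263] → run B
t=2: vr[B=1024/263 C=512/263 D=512/263 E=512/263 F=512/263] → run C
t=3: vr[B=1024/263 C=1549824/657763 D=512/263 E=512/263 F=512/263 H=512/263] → run D
t=4: vr[B=1024/263 C=1549824/657763 D=775/263 E=512/263 F=512/263 H=512/263] → run E
t=5: vr[B=1024/263 C=1549824/657763 D=775/263 E=540672/208559 F=512/263 H=512/263] → run F
t=6: vr[B=1024/263 C=1549824/657763 D=775/263 E=540672/208559 F=172288/53915 H=512/263] → run H
t=7: vr[B=1024/263 C=1549824/657763 D=775/263 E=540672/208559 F=172288/53915 H=1024/263] → run C
t=8: vr[B=1024/263 C=1819136/657763 D=775/263 E=540672/208559 F=172288/53915 H=1024/263] → run E
t=9: vr[B=1024/263 C=1819136/657763 D=775/263 E=675328/208559 F=172288/53915 H=1024/263] → run C
t=10: vr[B=1024/263 C=2088448/657763 D=775/263 E=675328/208559 F=172288/53915 H=1024/263] → run D
t=11: vr[B=1024/263 C=2088448/657763 D=1038/263 E=675328/208559 F=172288/53915 H=1024/263] → run C
t=12: vr[B=1024/263 D=1038/263 E=675328/208559 F=172288/53915 H=1024/263] → run F
t=13: vr[B=1024/263 D=1038/263 E=675328/208559 F=239616/53915 H=1024/263] → run E
t=14: vr[B=1024/263 D=1038/263 F=239616/53915 H=1024/263] → run B
t=15: vr[B=1536/263 D=1038/263 F=239616/53915 H=1024/263] → run H
t=16: vr[B=1536/263 D=1038/263 F=239616/53915 H=1536/263] → run D
t=17: vr[B=1536/263 D=1301/263 F=239616/53915 H=1536/263] → run F
t=18: vr[B=1536/263 D=1301/263 F=306944/53915 H=1536/263] → run D
t=19: vr[B=1536/263 D=1564/263 F=306944/53915 H=1536/263] → run F
t=20: vr[B=1536/263 D=1564/263 F=374272/53915 H=1536/263] → run B
t=21: vr[D=1564/263 F=374272/53915 H=1536/263] → run H
t=22: vr[D=1564/263 F=374272/53915] → run D
t=23: vr[D=1827/263 F=374272/53915] → run F
t=24: vr[D=1827/263 F=88320/10783] → run D
t=25: vr[D=2090/263 F=88320/10783] → run D
t=26: vr[F=88320/10783] → run F
t=27: vr[F=508928/53915] → run F
t=28: vr[F=576256/53915] → run F
t=29: (idle)
t=30: (idle)
t=31: (idle)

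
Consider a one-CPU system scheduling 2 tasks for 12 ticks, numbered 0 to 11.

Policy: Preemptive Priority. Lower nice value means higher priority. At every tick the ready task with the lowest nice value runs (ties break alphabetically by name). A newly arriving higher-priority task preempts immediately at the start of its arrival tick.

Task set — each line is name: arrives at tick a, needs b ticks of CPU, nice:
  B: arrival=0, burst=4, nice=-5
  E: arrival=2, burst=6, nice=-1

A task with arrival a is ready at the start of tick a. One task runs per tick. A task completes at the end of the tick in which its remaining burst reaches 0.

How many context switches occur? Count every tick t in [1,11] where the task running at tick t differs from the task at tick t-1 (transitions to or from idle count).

context switches = 2

t=0: ready={B} → run B
t=1: ready={B} → run B
t=2: ready={B,E} → run B
t=3: ready={B,E} → run B
t=4: ready={E} → run E
t=5: ready={E} → run E
t=6: ready={E} → run E
t=7: ready={E} → run E
t=8: ready={E} → run E
t=9: ready={E} → run E
t=10: (idle)
t=11: (idle)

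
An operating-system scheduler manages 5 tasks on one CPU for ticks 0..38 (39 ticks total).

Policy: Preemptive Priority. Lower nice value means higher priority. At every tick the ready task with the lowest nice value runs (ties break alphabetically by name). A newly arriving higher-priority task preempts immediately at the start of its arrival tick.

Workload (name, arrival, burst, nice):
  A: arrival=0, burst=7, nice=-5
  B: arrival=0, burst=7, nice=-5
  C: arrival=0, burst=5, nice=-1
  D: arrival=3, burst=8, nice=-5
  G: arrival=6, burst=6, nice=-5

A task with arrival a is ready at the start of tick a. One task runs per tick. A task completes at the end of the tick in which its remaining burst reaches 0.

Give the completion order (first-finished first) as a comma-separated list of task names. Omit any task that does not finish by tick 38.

completion order = A, B, D, G, C

t=0: ready={A,B,C} → run A
t=1: ready={A,B,C} → run A
t=2: ready={A,B,C} → run A
t=3: ready={A,B,C,D} → run A
t=4: ready={A,B,C,D} → run A
t=5: ready={A,B,C,D} → run A
t=6: ready={A,B,C,D,G} → run A
t=7: ready={B,C,D,G} → run B
t=8: ready={B,C,D,G} → run B
t=9: ready={B,C,D,G} → run B
t=10: ready={B,C,D,G} → run B
t=11: ready={B,C,D,G} → run B
t=12: ready={B,C,D,G} → run B
t=13: ready={B,C,D,G} → run B
t=14: ready={C,D,G} → run D
t=15: ready={C,D,G} → run D
t=16: ready={C,D,G} → run D
t=17: ready={C,D,G} → run D
t=18: ready={C,D,G} → run D
t=19: ready={C,D,G} → run D
t=20: ready={C,D,G} → run D
t=21: ready={C,D,G} → run D
t=22: ready={C,G} → run G
t=23: ready={C,G} → run G
t=24: ready={C,G} → run G
t=25: ready={C,G} → run G
t=26: ready={C,G} → run G
t=27: ready={C,G} → run G
t=28: ready={C} → run C
t=29: ready={C} → run C
t=30: ready={C} → run C
t=31: ready={C} → run C
t=32: ready={C} → run C
t=33: (idle)
t=34: (idle)
t=35: (idle)
t=36: (idle)
t=37: (idle)
t=38: (idle)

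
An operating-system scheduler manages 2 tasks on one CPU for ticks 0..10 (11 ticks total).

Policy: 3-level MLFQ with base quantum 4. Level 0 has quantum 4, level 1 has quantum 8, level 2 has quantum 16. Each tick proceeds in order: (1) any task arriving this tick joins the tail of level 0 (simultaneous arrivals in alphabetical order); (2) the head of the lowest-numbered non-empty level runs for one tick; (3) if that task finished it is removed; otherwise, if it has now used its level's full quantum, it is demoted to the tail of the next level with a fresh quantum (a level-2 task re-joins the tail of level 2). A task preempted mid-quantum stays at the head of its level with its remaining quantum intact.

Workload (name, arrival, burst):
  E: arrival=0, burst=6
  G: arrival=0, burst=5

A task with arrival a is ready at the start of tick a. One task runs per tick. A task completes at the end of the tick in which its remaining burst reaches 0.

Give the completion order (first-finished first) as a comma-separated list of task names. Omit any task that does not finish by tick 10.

completion order = E, G

t=0: L0/L1/L2 = EG/-/- → run E
t=1: L0/L1/L2 = EG/-/- → run E
t=2: L0/L1/L2 = EG/-/- → run E
t=3: L0/L1/L2 = EG/-/- → run E
t=4: L0/L1/L2 = G/E/- → run G
t=5: L0/L1/L2 = G/E/- → run G
t=6: L0/L1/L2 = G/E/- → run G
t=7: L0/L1/L2 = G/E/- → run G
t=8: L0/L1/L2 = -/EG/- → run E
t=9: L0/L1/L2 = -/EG/- → run E
t=10: L0/L1/L2 = -/G/- → run G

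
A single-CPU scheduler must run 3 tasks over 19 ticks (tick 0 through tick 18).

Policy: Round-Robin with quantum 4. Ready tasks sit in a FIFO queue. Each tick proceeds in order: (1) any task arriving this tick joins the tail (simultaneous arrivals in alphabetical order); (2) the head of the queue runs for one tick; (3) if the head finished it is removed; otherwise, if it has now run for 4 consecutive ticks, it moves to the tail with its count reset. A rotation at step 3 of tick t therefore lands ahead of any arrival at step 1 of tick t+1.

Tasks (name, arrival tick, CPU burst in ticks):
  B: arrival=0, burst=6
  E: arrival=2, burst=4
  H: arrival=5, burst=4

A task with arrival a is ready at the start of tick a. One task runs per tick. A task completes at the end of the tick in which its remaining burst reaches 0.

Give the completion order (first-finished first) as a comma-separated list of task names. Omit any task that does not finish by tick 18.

completion order = E, B, H

t=0: queue=[B] q_used=0 → run B
t=1: queue=[B] q_used=1 → run B
t=2: queue=[B,E] q_used=2 → run B
t=3: queue=[B,E] q_used=3 → run B
t=4: queue=[E,B] q_used=0 → run E
t=5: queue=[E,B,H] q_used=1 → run E
t=6: queue=[E,B,H] q_used=2 → run E
t=7: queue=[E,B,H] q_used=3 → run E
t=8: queue=[B,H] q_used=0 → run B
t=9: queue=[B,H] q_used=1 → run B
t=10: queue=[H] q_used=0 → run H
t=11: queue=[H] q_used=1 → run H
t=12: queue=[H] q_used=2 → run H
t=13: queue=[H] q_used=3 → run H
t=14: (idle)
t=15: (idle)
t=16: (idle)
t=17: (idle)
t=18: (idle)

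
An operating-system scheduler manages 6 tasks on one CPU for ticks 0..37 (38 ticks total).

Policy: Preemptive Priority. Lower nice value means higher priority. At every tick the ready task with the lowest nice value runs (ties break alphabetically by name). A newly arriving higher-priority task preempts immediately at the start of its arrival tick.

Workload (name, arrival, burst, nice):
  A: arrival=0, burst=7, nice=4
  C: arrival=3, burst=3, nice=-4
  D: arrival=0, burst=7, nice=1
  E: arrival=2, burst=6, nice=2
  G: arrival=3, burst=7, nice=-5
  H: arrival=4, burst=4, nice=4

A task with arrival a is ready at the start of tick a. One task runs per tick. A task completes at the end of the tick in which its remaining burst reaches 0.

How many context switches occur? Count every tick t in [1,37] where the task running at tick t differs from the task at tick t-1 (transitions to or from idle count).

t=0: ready={A,D} → run D
t=1: ready={A,D} → run D
t=2: ready={A,D,E} → run D
t=3: ready={A,C,D,E,G} → run G
t=4: ready={A,C,D,E,G,H} → run G
t=5: ready={A,C,D,E,G,H} → run G
t=6: ready={A,C,D,E,G,H} → run G
t=7: ready={A,C,D,E,G,H} → run G
t=8: ready={A,C,D,E,G,H} → run G
t=9: ready={A,C,D,E,G,H} → run G
t=10: ready={A,C,D,E,H} → run C
t=11: ready={A,C,D,E,H} → run C
t=12: ready={A,C,D,E,H} → run C
t=13: ready={A,D,E,H} → run D
t=14: ready={A,D,E,H} → run D
t=15: ready={A,D,E,H} → run D
t=16: ready={A,D,E,H} → run D
t=17: ready={A,E,H} → run E
t=18: ready={A,E,H} → run E
t=19: ready={A,E,H} → run E
t=20: ready={A,E,H} → run E
t=21: ready={A,E,H} → run E
t=22: ready={A,E,H} → run E
t=23: ready={A,H} → run A
t=24: ready={A,H} → run A
t=25: ready={A,H} → run A
t=26: ready={A,H} → run A
t=27: ready={A,H} → run A
t=28: ready={A,H} → run A
t=29: ready={A,H} → run A
t=30: ready={H} → run H
t=31: ready={H} → run H
t=32: ready={H} → run H
t=33: ready={H} → run H
t=34: (idle)
t=35: (idle)
t=36: (idle)
t=37: (idle)

context switches = 7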